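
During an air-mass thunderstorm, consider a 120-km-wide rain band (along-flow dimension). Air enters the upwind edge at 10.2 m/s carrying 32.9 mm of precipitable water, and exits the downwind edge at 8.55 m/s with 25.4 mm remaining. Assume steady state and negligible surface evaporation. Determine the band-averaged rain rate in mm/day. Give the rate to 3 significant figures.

R ≈ 85.3 mm/day

Column moisture flux per unit crosswind length is F = V × PW.
Inflow: F_in = 10.2 × 32.9 = 335.58 mm·m/s
Outflow: F_out = 8.55 × 25.4 = 217.17 mm·m/s
Steady-state rate R = (F_in − F_out)/L = (335.58 − 217.17) / 120000 m = 9.867e-04 mm/s.
R = 9.867e-04 × 3600 × 24 = 85.3 mm/day.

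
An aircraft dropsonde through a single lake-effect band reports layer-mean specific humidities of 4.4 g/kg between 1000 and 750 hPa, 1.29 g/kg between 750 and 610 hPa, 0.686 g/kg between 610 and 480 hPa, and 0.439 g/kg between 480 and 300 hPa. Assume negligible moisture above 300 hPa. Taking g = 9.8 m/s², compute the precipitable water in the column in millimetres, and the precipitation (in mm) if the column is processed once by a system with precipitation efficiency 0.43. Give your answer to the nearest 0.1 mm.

PW ≈ 14.8 mm; precipitation ≈ 6.4 mm

Precipitable water is the column-integrated vapour mass per unit area: PW = (1/g) Σ q̄ Δp, with q in kg/kg and Δp in Pa (1 kg/m² of water = 1 mm).
Layer 1000–750 hPa: Δp = 250 hPa = 25000 Pa, q̄ = 0.0044 kg/kg → 0.0044 × 25000 / 9.8 = 11.22 mm
Layer 750–610 hPa: Δp = 140 hPa = 14000 Pa, q̄ = 0.00129 kg/kg → 0.00129 × 14000 / 9.8 = 1.84 mm
Layer 610–480 hPa: Δp = 130 hPa = 13000 Pa, q̄ = 0.000686 kg/kg → 0.000686 × 13000 / 9.8 = 0.91 mm
Layer 480–300 hPa: Δp = 180 hPa = 18000 Pa, q̄ = 0.000439 kg/kg → 0.000439 × 18000 / 9.8 = 0.81 mm
PW = 11.22 + 1.84 + 0.91 + 0.81 = 14.78 ≈ 14.8 mm.
Precipitation = ε × PW = 0.43 × 14.8 = 6.4 mm.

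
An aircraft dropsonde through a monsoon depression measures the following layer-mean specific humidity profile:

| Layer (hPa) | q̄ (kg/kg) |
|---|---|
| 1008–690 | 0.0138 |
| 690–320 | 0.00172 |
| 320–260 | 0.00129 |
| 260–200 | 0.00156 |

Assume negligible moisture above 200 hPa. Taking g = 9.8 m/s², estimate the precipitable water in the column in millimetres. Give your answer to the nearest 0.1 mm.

PW ≈ 53.0 mm

Precipitable water is the column-integrated vapour mass per unit area: PW = (1/g) Σ q̄ Δp, with q in kg/kg and Δp in Pa (1 kg/m² of water = 1 mm).
Layer 1008–690 hPa: Δp = 318 hPa = 31800 Pa, q̄ = 0.0138 kg/kg → 0.0138 × 31800 / 9.8 = 44.78 mm
Layer 690–320 hPa: Δp = 370 hPa = 37000 Pa, q̄ = 0.00172 kg/kg → 0.00172 × 37000 / 9.8 = 6.49 mm
Layer 320–260 hPa: Δp = 60 hPa = 6000 Pa, q̄ = 0.00129 kg/kg → 0.00129 × 6000 / 9.8 = 0.79 mm
Layer 260–200 hPa: Δp = 60 hPa = 6000 Pa, q̄ = 0.00156 kg/kg → 0.00156 × 6000 / 9.8 = 0.96 mm
PW = 44.78 + 6.49 + 0.79 + 0.96 = 53.02 ≈ 53.0 mm.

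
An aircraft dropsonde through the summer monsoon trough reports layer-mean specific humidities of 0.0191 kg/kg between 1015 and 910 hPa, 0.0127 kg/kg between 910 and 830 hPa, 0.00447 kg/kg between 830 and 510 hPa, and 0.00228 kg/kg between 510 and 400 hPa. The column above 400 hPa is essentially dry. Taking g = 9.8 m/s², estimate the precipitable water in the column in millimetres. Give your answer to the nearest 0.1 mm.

Precipitable water is the column-integrated vapour mass per unit area: PW = (1/g) Σ q̄ Δp, with q in kg/kg and Δp in Pa (1 kg/m² of water = 1 mm).
Layer 1015–910 hPa: Δp = 105 hPa = 10500 Pa, q̄ = 0.0191 kg/kg → 0.0191 × 10500 / 9.8 = 20.46 mm
Layer 910–830 hPa: Δp = 80 hPa = 8000 Pa, q̄ = 0.0127 kg/kg → 0.0127 × 8000 / 9.8 = 10.37 mm
Layer 830–510 hPa: Δp = 320 hPa = 32000 Pa, q̄ = 0.00447 kg/kg → 0.00447 × 32000 / 9.8 = 14.60 mm
Layer 510–400 hPa: Δp = 110 hPa = 11000 Pa, q̄ = 0.00228 kg/kg → 0.00228 × 11000 / 9.8 = 2.56 mm
PW = 20.46 + 10.37 + 14.60 + 2.56 = 47.99 ≈ 48.0 mm.

PW ≈ 48.0 mm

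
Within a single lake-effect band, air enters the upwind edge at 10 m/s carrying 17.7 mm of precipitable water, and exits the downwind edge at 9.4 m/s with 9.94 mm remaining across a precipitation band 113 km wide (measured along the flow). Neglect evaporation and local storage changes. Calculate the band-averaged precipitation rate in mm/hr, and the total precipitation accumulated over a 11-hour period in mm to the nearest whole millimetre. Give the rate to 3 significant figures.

Column moisture flux per unit crosswind length is F = V × PW.
Inflow: F_in = 10 × 17.7 = 177 mm·m/s
Outflow: F_out = 9.4 × 9.94 = 93.436 mm·m/s
Steady-state rate R = (F_in − F_out)/L = (177 − 93.436) / 113000 m = 7.395e-04 mm/s.
R = 7.395e-04 × 3600 = 2.66 mm/hr.
Over 11 h: total = 2.66 × 11 = 29.26 ≈ 29 mm.

R ≈ 2.66 mm/hr; total ≈ 29 mm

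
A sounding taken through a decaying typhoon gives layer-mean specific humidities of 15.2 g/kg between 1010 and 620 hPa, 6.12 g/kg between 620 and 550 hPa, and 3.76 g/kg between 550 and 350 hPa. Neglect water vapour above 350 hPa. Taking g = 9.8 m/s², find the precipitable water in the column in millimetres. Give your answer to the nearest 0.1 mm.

Precipitable water is the column-integrated vapour mass per unit area: PW = (1/g) Σ q̄ Δp, with q in kg/kg and Δp in Pa (1 kg/m² of water = 1 mm).
Layer 1010–620 hPa: Δp = 390 hPa = 39000 Pa, q̄ = 0.0152 kg/kg → 0.0152 × 39000 / 9.8 = 60.49 mm
Layer 620–550 hPa: Δp = 70 hPa = 7000 Pa, q̄ = 0.00612 kg/kg → 0.00612 × 7000 / 9.8 = 4.37 mm
Layer 550–350 hPa: Δp = 200 hPa = 20000 Pa, q̄ = 0.00376 kg/kg → 0.00376 × 20000 / 9.8 = 7.67 mm
PW = 60.49 + 4.37 + 7.67 = 72.53 ≈ 72.5 mm.

PW ≈ 72.5 mm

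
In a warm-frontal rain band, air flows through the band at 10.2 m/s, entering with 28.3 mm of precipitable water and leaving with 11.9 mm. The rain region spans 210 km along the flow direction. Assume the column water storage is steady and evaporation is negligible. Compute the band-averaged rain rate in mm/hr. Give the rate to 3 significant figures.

R ≈ 2.87 mm/hr

Column moisture flux per unit crosswind length is F = V × PW.
Inflow: F_in = 10.2 × 28.3 = 288.66 mm·m/s
Outflow: F_out = 10.2 × 11.9 = 121.38 mm·m/s
Steady-state rate R = (F_in − F_out)/L = (288.66 − 121.38) / 210000 m = 7.966e-04 mm/s.
R = 7.966e-04 × 3600 = 2.87 mm/hr.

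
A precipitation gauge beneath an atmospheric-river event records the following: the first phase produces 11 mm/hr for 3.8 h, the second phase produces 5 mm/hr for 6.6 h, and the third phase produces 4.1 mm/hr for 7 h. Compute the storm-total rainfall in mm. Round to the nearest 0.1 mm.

Total = Σ Rᵢ Δtᵢ = 11 × 3.8 + 5 × 6.6 + 4.1 × 7
      = 41.8 + 33 + 28.7 = 103.5 mm.

total ≈ 103.5 mm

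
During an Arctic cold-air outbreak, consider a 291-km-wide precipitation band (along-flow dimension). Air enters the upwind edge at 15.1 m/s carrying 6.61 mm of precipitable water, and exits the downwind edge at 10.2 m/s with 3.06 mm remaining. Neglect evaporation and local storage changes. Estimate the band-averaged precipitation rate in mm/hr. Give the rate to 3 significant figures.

R ≈ 0.849 mm/hr

Column moisture flux per unit crosswind length is F = V × PW.
Inflow: F_in = 15.1 × 6.61 = 99.811 mm·m/s
Outflow: F_out = 10.2 × 3.06 = 31.212 mm·m/s
Steady-state rate R = (F_in − F_out)/L = (99.811 − 31.212) / 291000 m = 2.357e-04 mm/s.
R = 2.357e-04 × 3600 = 0.849 mm/hr.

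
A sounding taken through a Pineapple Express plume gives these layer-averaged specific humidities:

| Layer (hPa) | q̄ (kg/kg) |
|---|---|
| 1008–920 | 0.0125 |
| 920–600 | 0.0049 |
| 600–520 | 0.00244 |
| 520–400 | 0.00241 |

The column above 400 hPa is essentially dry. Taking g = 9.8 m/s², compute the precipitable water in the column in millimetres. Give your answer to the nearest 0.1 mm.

PW ≈ 32.2 mm

Precipitable water is the column-integrated vapour mass per unit area: PW = (1/g) Σ q̄ Δp, with q in kg/kg and Δp in Pa (1 kg/m² of water = 1 mm).
Layer 1008–920 hPa: Δp = 88 hPa = 8800 Pa, q̄ = 0.0125 kg/kg → 0.0125 × 8800 / 9.8 = 11.22 mm
Layer 920–600 hPa: Δp = 320 hPa = 32000 Pa, q̄ = 0.0049 kg/kg → 0.0049 × 32000 / 9.8 = 16.00 mm
Layer 600–520 hPa: Δp = 80 hPa = 8000 Pa, q̄ = 0.00244 kg/kg → 0.00244 × 8000 / 9.8 = 1.99 mm
Layer 520–400 hPa: Δp = 120 hPa = 12000 Pa, q̄ = 0.00241 kg/kg → 0.00241 × 12000 / 9.8 = 2.95 mm
PW = 11.22 + 16.00 + 1.99 + 2.95 = 32.16 ≈ 32.2 mm.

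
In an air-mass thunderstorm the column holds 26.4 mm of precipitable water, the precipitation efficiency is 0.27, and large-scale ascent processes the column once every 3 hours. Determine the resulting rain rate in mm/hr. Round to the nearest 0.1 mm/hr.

R ≈ 2.4 mm/hr

Each overturning extracts ε × PW = 0.27 × 26.4 = 7.128 mm.
Rate = ε·PW / τ = 7.128 / 3 h = 2.4 mm/hr.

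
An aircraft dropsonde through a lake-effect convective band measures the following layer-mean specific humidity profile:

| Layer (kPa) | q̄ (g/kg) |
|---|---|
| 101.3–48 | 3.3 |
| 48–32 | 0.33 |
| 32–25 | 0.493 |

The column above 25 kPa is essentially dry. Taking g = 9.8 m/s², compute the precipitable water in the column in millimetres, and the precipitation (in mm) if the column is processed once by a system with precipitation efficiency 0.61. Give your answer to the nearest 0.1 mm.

Precipitable water is the column-integrated vapour mass per unit area: PW = (1/g) Σ q̄ Δp, with q in kg/kg and Δp in Pa (1 kg/m² of water = 1 mm).
Layer 101.3–48 kPa: Δp = 533 hPa = 53300 Pa, q̄ = 0.0033 kg/kg → 0.0033 × 53300 / 9.8 = 17.95 mm
Layer 48–32 kPa: Δp = 160 hPa = 16000 Pa, q̄ = 0.00033 kg/kg → 0.00033 × 16000 / 9.8 = 0.54 mm
Layer 32–25 kPa: Δp = 70 hPa = 7000 Pa, q̄ = 0.000493 kg/kg → 0.000493 × 7000 / 9.8 = 0.35 mm
PW = 17.95 + 0.54 + 0.35 = 18.84 ≈ 18.8 mm.
Precipitation = ε × PW = 0.61 × 18.8 = 11.5 mm.

PW ≈ 18.8 mm; precipitation ≈ 11.5 mm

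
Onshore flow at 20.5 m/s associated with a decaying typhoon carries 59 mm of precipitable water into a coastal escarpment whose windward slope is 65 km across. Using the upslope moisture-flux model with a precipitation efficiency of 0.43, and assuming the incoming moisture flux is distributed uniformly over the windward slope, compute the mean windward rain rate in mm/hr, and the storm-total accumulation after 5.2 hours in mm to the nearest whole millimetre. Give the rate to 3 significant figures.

R ≈ 28.8 mm/hr; total ≈ 150 mm

Incoming column moisture flux per unit ridge length: F = V × PW = 20.5 × 59 = 1209.5 mm·m/s.
Spread over the 65 km slope with efficiency ε = 0.43: R = ε·F/W = 0.43 × 1209.5 / 65000 m = 8.001e-03 mm/s.
R = 8.001e-03 × 3600 = 28.8 mm/hr.
Over 5.2 h: total = 28.8 × 5.2 = 149.76 ≈ 150 mm.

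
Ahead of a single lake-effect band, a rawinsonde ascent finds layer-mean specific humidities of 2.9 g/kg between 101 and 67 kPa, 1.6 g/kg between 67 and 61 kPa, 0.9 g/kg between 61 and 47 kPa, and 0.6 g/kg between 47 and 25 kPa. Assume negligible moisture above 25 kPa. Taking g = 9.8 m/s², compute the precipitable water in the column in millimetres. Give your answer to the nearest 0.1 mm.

PW ≈ 13.7 mm

Precipitable water is the column-integrated vapour mass per unit area: PW = (1/g) Σ q̄ Δp, with q in kg/kg and Δp in Pa (1 kg/m² of water = 1 mm).
Layer 101–67 kPa: Δp = 340 hPa = 34000 Pa, q̄ = 0.0029 kg/kg → 0.0029 × 34000 / 9.8 = 10.06 mm
Layer 67–61 kPa: Δp = 60 hPa = 6000 Pa, q̄ = 0.0016 kg/kg → 0.0016 × 6000 / 9.8 = 0.98 mm
Layer 61–47 kPa: Δp = 140 hPa = 14000 Pa, q̄ = 0.0009 kg/kg → 0.0009 × 14000 / 9.8 = 1.29 mm
Layer 47–25 kPa: Δp = 220 hPa = 22000 Pa, q̄ = 0.0006 kg/kg → 0.0006 × 22000 / 9.8 = 1.35 mm
PW = 10.06 + 0.98 + 1.29 + 1.35 = 13.68 ≈ 13.7 mm.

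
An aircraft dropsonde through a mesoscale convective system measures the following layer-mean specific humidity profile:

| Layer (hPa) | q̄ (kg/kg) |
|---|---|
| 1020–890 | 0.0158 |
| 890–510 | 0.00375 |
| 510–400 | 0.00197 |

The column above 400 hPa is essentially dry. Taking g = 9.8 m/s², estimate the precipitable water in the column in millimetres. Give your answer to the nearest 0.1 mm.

Precipitable water is the column-integrated vapour mass per unit area: PW = (1/g) Σ q̄ Δp, with q in kg/kg and Δp in Pa (1 kg/m² of water = 1 mm).
Layer 1020–890 hPa: Δp = 130 hPa = 13000 Pa, q̄ = 0.0158 kg/kg → 0.0158 × 13000 / 9.8 = 20.96 mm
Layer 890–510 hPa: Δp = 380 hPa = 38000 Pa, q̄ = 0.00375 kg/kg → 0.00375 × 38000 / 9.8 = 14.54 mm
Layer 510–400 hPa: Δp = 110 hPa = 11000 Pa, q̄ = 0.00197 kg/kg → 0.00197 × 11000 / 9.8 = 2.21 mm
PW = 20.96 + 14.54 + 2.21 = 37.71 ≈ 37.7 mm.

PW ≈ 37.7 mm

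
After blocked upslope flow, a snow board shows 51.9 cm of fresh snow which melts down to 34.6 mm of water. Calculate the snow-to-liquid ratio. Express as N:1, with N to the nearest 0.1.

ratio ≈ 15.0

Ratio = snow depth / SWE = 519 mm / 34.6 mm = 15.0, i.e. 15.0:1.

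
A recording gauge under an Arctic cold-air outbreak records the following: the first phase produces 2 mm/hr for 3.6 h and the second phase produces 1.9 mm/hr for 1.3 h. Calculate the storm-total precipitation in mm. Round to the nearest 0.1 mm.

Total = Σ Rᵢ Δtᵢ = 2 × 3.6 + 1.9 × 1.3
      = 7.2 + 2.47 = 9.7 mm.

total ≈ 9.7 mm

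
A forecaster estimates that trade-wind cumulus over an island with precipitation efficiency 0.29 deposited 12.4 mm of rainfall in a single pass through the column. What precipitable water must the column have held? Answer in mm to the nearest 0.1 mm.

PW ≈ 42.8 mm

PW = rainfall / ε = 12.4 / 0.29 = 42.8 mm.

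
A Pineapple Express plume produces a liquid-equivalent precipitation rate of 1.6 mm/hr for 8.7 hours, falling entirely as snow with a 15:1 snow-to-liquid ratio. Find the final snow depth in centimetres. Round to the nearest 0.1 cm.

snow depth ≈ 20.9 cm

Liquid-equivalent depth = 1.6 × 8.7 = 13.92 mm.
Snow depth = 13.92 mm × 15 = 208.8 mm = 20.9 cm.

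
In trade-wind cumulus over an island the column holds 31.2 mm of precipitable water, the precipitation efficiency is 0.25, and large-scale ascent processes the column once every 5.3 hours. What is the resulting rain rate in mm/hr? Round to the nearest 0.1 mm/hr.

Each overturning extracts ε × PW = 0.25 × 31.2 = 7.8 mm.
Rate = ε·PW / τ = 7.8 / 5.3 h = 1.5 mm/hr.

R ≈ 1.5 mm/hr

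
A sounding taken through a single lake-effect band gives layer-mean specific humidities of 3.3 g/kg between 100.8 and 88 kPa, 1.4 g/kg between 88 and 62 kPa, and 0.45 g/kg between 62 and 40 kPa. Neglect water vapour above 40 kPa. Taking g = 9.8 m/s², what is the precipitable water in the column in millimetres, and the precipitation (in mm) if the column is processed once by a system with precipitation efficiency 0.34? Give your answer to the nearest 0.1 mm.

Precipitable water is the column-integrated vapour mass per unit area: PW = (1/g) Σ q̄ Δp, with q in kg/kg and Δp in Pa (1 kg/m² of water = 1 mm).
Layer 100.8–88 kPa: Δp = 128 hPa = 12800 Pa, q̄ = 0.0033 kg/kg → 0.0033 × 12800 / 9.8 = 4.31 mm
Layer 88–62 kPa: Δp = 260 hPa = 26000 Pa, q̄ = 0.0014 kg/kg → 0.0014 × 26000 / 9.8 = 3.71 mm
Layer 62–40 kPa: Δp = 220 hPa = 22000 Pa, q̄ = 0.00045 kg/kg → 0.00045 × 22000 / 9.8 = 1.01 mm
PW = 4.31 + 3.71 + 1.01 = 9.03 ≈ 9.0 mm.
Precipitation = ε × PW = 0.34 × 9.0 = 3.1 mm.

PW ≈ 9.0 mm; precipitation ≈ 3.1 mm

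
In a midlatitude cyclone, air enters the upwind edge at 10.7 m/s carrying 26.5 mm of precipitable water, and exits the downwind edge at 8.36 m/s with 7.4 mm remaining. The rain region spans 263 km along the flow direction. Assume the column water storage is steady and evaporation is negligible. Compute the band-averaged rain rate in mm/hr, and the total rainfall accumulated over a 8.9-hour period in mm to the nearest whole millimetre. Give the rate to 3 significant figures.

R ≈ 3.03 mm/hr; total ≈ 27 mm

Column moisture flux per unit crosswind length is F = V × PW.
Inflow: F_in = 10.7 × 26.5 = 283.55 mm·m/s
Outflow: F_out = 8.36 × 7.4 = 61.864 mm·m/s
Steady-state rate R = (F_in − F_out)/L = (283.55 − 61.864) / 263000 m = 8.429e-04 mm/s.
R = 8.429e-04 × 3600 = 3.03 mm/hr.
Over 8.9 h: total = 3.03 × 8.9 = 26.967 ≈ 27 mm.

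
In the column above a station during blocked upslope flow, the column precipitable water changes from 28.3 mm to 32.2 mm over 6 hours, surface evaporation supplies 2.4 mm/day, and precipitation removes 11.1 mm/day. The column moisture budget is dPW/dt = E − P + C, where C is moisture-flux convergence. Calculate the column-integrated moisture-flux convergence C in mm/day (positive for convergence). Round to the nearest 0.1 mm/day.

dPW/dt = (32.2 − 28.3) mm / (6/24 day) = +15.600 mm/day.
C = dPW/dt − E + P = (+15.600) − 2.4 + 11.1 = 24.3 mm/day.

C ≈ 24.3 mm/day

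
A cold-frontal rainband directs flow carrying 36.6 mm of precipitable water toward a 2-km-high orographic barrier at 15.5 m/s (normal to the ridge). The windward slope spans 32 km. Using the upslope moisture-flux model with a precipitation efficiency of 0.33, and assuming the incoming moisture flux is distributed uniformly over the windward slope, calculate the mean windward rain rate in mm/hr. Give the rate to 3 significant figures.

Incoming column moisture flux per unit ridge length: F = V × PW = 15.5 × 36.6 = 567.3 mm·m/s.
Spread over the 32 km slope with efficiency ε = 0.33: R = ε·F/W = 0.33 × 567.3 / 32000 m = 5.850e-03 mm/s.
R = 5.850e-03 × 3600 = 21.1 mm/hr.

R ≈ 21.1 mm/hr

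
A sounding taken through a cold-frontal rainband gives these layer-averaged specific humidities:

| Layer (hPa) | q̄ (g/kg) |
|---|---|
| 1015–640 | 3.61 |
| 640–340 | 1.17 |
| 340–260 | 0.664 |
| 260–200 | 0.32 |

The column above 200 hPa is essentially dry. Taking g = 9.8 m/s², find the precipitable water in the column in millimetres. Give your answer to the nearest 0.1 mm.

Precipitable water is the column-integrated vapour mass per unit area: PW = (1/g) Σ q̄ Δp, with q in kg/kg and Δp in Pa (1 kg/m² of water = 1 mm).
Layer 1015–640 hPa: Δp = 375 hPa = 37500 Pa, q̄ = 0.00361 kg/kg → 0.00361 × 37500 / 9.8 = 13.81 mm
Layer 640–340 hPa: Δp = 300 hPa = 30000 Pa, q̄ = 0.00117 kg/kg → 0.00117 × 30000 / 9.8 = 3.58 mm
Layer 340–260 hPa: Δp = 80 hPa = 8000 Pa, q̄ = 0.000664 kg/kg → 0.000664 × 8000 / 9.8 = 0.54 mm
Layer 260–200 hPa: Δp = 60 hPa = 6000 Pa, q̄ = 0.00032 kg/kg → 0.00032 × 6000 / 9.8 = 0.20 mm
PW = 13.81 + 3.58 + 0.54 + 0.20 = 18.13 ≈ 18.1 mm.

PW ≈ 18.1 mm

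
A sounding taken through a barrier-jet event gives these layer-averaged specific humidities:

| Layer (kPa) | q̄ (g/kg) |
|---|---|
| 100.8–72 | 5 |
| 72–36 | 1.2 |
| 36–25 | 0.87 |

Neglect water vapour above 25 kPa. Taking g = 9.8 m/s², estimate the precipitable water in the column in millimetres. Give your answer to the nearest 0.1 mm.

PW ≈ 20.1 mm

Precipitable water is the column-integrated vapour mass per unit area: PW = (1/g) Σ q̄ Δp, with q in kg/kg and Δp in Pa (1 kg/m² of water = 1 mm).
Layer 100.8–72 kPa: Δp = 288 hPa = 28800 Pa, q̄ = 0.005 kg/kg → 0.005 × 28800 / 9.8 = 14.69 mm
Layer 72–36 kPa: Δp = 360 hPa = 36000 Pa, q̄ = 0.0012 kg/kg → 0.0012 × 36000 / 9.8 = 4.41 mm
Layer 36–25 kPa: Δp = 110 hPa = 11000 Pa, q̄ = 0.00087 kg/kg → 0.00087 × 11000 / 9.8 = 0.98 mm
PW = 14.69 + 4.41 + 0.98 = 20.08 ≈ 20.1 mm.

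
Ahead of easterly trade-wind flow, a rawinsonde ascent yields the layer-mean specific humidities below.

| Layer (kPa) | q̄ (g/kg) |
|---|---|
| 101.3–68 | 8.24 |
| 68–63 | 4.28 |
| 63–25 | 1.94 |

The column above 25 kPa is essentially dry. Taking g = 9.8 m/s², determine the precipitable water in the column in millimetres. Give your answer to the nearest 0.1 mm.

PW ≈ 37.7 mm

Precipitable water is the column-integrated vapour mass per unit area: PW = (1/g) Σ q̄ Δp, with q in kg/kg and Δp in Pa (1 kg/m² of water = 1 mm).
Layer 101.3–68 kPa: Δp = 333 hPa = 33300 Pa, q̄ = 0.00824 kg/kg → 0.00824 × 33300 / 9.8 = 28.00 mm
Layer 68–63 kPa: Δp = 50 hPa = 5000 Pa, q̄ = 0.00428 kg/kg → 0.00428 × 5000 / 9.8 = 2.18 mm
Layer 63–25 kPa: Δp = 380 hPa = 38000 Pa, q̄ = 0.00194 kg/kg → 0.00194 × 38000 / 9.8 = 7.52 mm
PW = 28.00 + 2.18 + 7.52 = 37.70 ≈ 37.7 mm.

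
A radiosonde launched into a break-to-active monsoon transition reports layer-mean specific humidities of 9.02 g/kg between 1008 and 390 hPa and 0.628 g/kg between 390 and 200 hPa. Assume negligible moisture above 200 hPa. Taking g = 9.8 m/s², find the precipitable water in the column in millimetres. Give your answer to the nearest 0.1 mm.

Precipitable water is the column-integrated vapour mass per unit area: PW = (1/g) Σ q̄ Δp, with q in kg/kg and Δp in Pa (1 kg/m² of water = 1 mm).
Layer 1008–390 hPa: Δp = 618 hPa = 61800 Pa, q̄ = 0.00902 kg/kg → 0.00902 × 61800 / 9.8 = 56.88 mm
Layer 390–200 hPa: Δp = 190 hPa = 19000 Pa, q̄ = 0.000628 kg/kg → 0.000628 × 19000 / 9.8 = 1.22 mm
PW = 56.88 + 1.22 = 58.10 ≈ 58.1 mm.

PW ≈ 58.1 mm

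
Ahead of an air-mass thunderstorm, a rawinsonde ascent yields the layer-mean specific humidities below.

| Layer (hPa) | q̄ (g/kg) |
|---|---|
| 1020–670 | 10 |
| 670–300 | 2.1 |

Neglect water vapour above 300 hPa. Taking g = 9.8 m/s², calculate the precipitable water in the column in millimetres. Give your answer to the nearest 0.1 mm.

Precipitable water is the column-integrated vapour mass per unit area: PW = (1/g) Σ q̄ Δp, with q in kg/kg and Δp in Pa (1 kg/m² of water = 1 mm).
Layer 1020–670 hPa: Δp = 350 hPa = 35000 Pa, q̄ = 0.01 kg/kg → 0.01 × 35000 / 9.8 = 35.71 mm
Layer 670–300 hPa: Δp = 370 hPa = 37000 Pa, q̄ = 0.0021 kg/kg → 0.0021 × 37000 / 9.8 = 7.93 mm
PW = 35.71 + 7.93 = 43.64 ≈ 43.6 mm.

PW ≈ 43.6 mm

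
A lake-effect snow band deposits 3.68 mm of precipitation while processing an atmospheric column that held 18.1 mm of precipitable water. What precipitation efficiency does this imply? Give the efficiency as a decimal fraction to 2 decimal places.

ε = precipitation / PW = 3.68 / 18.1 = 0.20.

ε ≈ 0.20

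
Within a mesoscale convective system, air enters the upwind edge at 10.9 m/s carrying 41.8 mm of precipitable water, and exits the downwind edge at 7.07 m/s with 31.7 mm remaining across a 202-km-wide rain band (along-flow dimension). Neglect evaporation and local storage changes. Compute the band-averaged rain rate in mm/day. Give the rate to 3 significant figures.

Column moisture flux per unit crosswind length is F = V × PW.
Inflow: F_in = 10.9 × 41.8 = 455.62 mm·m/s
Outflow: F_out = 7.07 × 31.7 = 224.119 mm·m/s
Steady-state rate R = (F_in − F_out)/L = (455.62 − 224.119) / 202000 m = 1.146e-03 mm/s.
R = 1.146e-03 × 3600 × 24 = 99.0 mm/day.

R ≈ 99.0 mm/day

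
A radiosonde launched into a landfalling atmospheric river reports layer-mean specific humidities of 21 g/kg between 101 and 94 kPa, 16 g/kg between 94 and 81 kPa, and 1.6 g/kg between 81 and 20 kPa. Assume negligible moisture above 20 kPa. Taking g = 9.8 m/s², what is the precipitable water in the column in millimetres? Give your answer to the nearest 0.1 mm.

PW ≈ 46.2 mm

Precipitable water is the column-integrated vapour mass per unit area: PW = (1/g) Σ q̄ Δp, with q in kg/kg and Δp in Pa (1 kg/m² of water = 1 mm).
Layer 101–94 kPa: Δp = 70 hPa = 7000 Pa, q̄ = 0.021 kg/kg → 0.021 × 7000 / 9.8 = 15.00 mm
Layer 94–81 kPa: Δp = 130 hPa = 13000 Pa, q̄ = 0.016 kg/kg → 0.016 × 13000 / 9.8 = 21.22 mm
Layer 81–20 kPa: Δp = 610 hPa = 61000 Pa, q̄ = 0.0016 kg/kg → 0.0016 × 61000 / 9.8 = 9.96 mm
PW = 15.00 + 21.22 + 9.96 = 46.18 ≈ 46.2 mm.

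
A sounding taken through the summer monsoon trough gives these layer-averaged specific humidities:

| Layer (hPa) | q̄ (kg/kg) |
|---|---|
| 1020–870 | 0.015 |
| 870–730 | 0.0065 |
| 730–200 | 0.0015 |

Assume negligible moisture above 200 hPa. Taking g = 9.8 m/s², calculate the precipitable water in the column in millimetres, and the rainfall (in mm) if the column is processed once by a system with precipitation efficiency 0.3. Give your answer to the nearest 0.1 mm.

PW ≈ 40.4 mm; rainfall ≈ 12.1 mm

Precipitable water is the column-integrated vapour mass per unit area: PW = (1/g) Σ q̄ Δp, with q in kg/kg and Δp in Pa (1 kg/m² of water = 1 mm).
Layer 1020–870 hPa: Δp = 150 hPa = 15000 Pa, q̄ = 0.015 kg/kg → 0.015 × 15000 / 9.8 = 22.96 mm
Layer 870–730 hPa: Δp = 140 hPa = 14000 Pa, q̄ = 0.0065 kg/kg → 0.0065 × 14000 / 9.8 = 9.29 mm
Layer 730–200 hPa: Δp = 530 hPa = 53000 Pa, q̄ = 0.0015 kg/kg → 0.0015 × 53000 / 9.8 = 8.11 mm
PW = 22.96 + 9.29 + 8.11 = 40.36 ≈ 40.4 mm.
Rainfall = ε × PW = 0.3 × 40.4 = 12.1 mm.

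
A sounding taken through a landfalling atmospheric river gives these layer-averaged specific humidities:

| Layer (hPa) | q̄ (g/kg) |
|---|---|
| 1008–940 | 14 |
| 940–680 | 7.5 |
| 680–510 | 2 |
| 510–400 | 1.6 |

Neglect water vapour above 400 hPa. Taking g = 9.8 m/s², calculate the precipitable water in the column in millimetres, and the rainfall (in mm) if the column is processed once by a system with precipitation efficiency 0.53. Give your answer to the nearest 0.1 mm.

Precipitable water is the column-integrated vapour mass per unit area: PW = (1/g) Σ q̄ Δp, with q in kg/kg and Δp in Pa (1 kg/m² of water = 1 mm).
Layer 1008–940 hPa: Δp = 68 hPa = 6800 Pa, q̄ = 0.014 kg/kg → 0.014 × 6800 / 9.8 = 9.71 mm
Layer 940–680 hPa: Δp = 260 hPa = 26000 Pa, q̄ = 0.0075 kg/kg → 0.0075 × 26000 / 9.8 = 19.90 mm
Layer 680–510 hPa: Δp = 170 hPa = 17000 Pa, q̄ = 0.002 kg/kg → 0.002 × 17000 / 9.8 = 3.47 mm
Layer 510–400 hPa: Δp = 110 hPa = 11000 Pa, q̄ = 0.0016 kg/kg → 0.0016 × 11000 / 9.8 = 1.80 mm
PW = 9.71 + 19.90 + 3.47 + 1.80 = 34.88 ≈ 34.9 mm.
Rainfall = ε × PW = 0.53 × 34.9 = 18.5 mm.

PW ≈ 34.9 mm; rainfall ≈ 18.5 mm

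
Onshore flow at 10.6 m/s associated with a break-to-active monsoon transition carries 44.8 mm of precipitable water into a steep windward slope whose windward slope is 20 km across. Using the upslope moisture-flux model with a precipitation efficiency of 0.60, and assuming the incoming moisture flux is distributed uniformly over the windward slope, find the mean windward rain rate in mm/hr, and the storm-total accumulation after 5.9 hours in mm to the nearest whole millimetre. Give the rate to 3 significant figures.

Incoming column moisture flux per unit ridge length: F = V × PW = 10.6 × 44.8 = 474.88 mm·m/s.
Spread over the 20 km slope with efficiency ε = 0.60: R = ε·F/W = 0.60 × 474.88 / 20000 m = 1.425e-02 mm/s.
R = 1.425e-02 × 3600 = 51.3 mm/hr.
Over 5.9 h: total = 51.3 × 5.9 = 302.67 ≈ 303 mm.

R ≈ 51.3 mm/hr; total ≈ 303 mm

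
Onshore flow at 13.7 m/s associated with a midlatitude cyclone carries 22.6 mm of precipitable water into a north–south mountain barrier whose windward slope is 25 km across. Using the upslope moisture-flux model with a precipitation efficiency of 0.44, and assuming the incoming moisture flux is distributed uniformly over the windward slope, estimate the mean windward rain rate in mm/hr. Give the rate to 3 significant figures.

Incoming column moisture flux per unit ridge length: F = V × PW = 13.7 × 22.6 = 309.62 mm·m/s.
Spread over the 25 km slope with efficiency ε = 0.44: R = ε·F/W = 0.44 × 309.62 / 25000 m = 5.449e-03 mm/s.
R = 5.449e-03 × 3600 = 19.6 mm/hr.

R ≈ 19.6 mm/hr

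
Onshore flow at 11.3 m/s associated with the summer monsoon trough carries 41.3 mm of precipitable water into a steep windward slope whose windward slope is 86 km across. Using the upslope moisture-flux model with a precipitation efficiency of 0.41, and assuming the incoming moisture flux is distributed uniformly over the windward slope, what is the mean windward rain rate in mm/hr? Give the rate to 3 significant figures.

R ≈ 8.01 mm/hr

Incoming column moisture flux per unit ridge length: F = V × PW = 11.3 × 41.3 = 466.69 mm·m/s.
Spread over the 86 km slope with efficiency ε = 0.41: R = ε·F/W = 0.41 × 466.69 / 86000 m = 2.225e-03 mm/s.
R = 2.225e-03 × 3600 = 8.01 mm/hr.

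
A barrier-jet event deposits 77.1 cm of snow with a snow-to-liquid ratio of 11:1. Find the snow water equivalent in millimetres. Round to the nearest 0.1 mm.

SWE = snow depth / ratio = 77.1 cm / 11 = 7.009 cm = 70.1 mm.

SWE ≈ 70.1 mm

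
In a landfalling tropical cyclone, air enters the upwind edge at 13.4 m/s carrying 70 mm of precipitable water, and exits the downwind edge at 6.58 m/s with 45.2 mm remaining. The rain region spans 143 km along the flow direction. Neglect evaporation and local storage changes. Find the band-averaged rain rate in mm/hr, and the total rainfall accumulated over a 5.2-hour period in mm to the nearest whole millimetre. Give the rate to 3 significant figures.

R ≈ 16.1 mm/hr; total ≈ 84 mm

Column moisture flux per unit crosswind length is F = V × PW.
Inflow: F_in = 13.4 × 70 = 938 mm·m/s
Outflow: F_out = 6.58 × 45.2 = 297.416 mm·m/s
Steady-state rate R = (F_in − F_out)/L = (938 − 297.416) / 143000 m = 4.480e-03 mm/s.
R = 4.480e-03 × 3600 = 16.1 mm/hr.
Over 5.2 h: total = 16.1 × 5.2 = 83.72 ≈ 84 mm.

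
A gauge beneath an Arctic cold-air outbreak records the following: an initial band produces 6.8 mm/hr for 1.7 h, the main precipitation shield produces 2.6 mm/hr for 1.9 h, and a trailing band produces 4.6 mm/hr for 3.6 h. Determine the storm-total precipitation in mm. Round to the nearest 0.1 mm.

Total = Σ Rᵢ Δtᵢ = 6.8 × 1.7 + 2.6 × 1.9 + 4.6 × 3.6
      = 11.56 + 4.94 + 16.56 = 33.1 mm.

total ≈ 33.1 mm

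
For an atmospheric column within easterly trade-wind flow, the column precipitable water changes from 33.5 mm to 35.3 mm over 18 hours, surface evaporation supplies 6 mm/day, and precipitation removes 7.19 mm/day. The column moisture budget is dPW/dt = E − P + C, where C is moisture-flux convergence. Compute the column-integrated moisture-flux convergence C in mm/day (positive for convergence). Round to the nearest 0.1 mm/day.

C ≈ 3.6 mm/day

dPW/dt = (35.3 − 33.5) mm / (18/24 day) = +2.400 mm/day.
C = dPW/dt − E + P = (+2.400) − 6 + 7.19 = 3.6 mm/day.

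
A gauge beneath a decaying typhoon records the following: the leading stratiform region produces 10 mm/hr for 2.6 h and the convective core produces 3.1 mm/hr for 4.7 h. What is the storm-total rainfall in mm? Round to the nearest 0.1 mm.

Total = Σ Rᵢ Δtᵢ = 10 × 2.6 + 3.1 × 4.7
      = 26 + 14.57 = 40.6 mm.

total ≈ 40.6 mm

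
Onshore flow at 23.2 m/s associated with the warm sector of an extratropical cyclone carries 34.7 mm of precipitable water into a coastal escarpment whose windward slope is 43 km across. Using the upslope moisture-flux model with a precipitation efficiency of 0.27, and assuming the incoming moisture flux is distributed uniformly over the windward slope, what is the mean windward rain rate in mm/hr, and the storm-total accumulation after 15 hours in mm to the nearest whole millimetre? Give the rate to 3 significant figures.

Incoming column moisture flux per unit ridge length: F = V × PW = 23.2 × 34.7 = 805.04 mm·m/s.
Spread over the 43 km slope with efficiency ε = 0.27: R = ε·F/W = 0.27 × 805.04 / 43000 m = 5.055e-03 mm/s.
R = 5.055e-03 × 3600 = 18.2 mm/hr.
Over 15 h: total = 18.2 × 15 = 273 mm.

R ≈ 18.2 mm/hr; total ≈ 273 mm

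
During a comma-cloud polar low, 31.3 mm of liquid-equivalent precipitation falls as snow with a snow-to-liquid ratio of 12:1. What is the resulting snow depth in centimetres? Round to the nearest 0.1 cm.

snow depth ≈ 37.6 cm

Snow depth = liquid × ratio = 31.3 mm × 12 = 375.6 mm = 37.6 cm.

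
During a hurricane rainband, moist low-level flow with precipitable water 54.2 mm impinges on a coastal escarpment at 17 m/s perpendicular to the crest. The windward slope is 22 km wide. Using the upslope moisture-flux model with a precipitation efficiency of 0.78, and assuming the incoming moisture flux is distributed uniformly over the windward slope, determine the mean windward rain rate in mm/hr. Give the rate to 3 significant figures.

Incoming column moisture flux per unit ridge length: F = V × PW = 17 × 54.2 = 921.4 mm·m/s.
Spread over the 22 km slope with efficiency ε = 0.78: R = ε·F/W = 0.78 × 921.4 / 22000 m = 3.267e-02 mm/s.
R = 3.267e-02 × 3600 = 118 mm/hr.

R ≈ 118 mm/hr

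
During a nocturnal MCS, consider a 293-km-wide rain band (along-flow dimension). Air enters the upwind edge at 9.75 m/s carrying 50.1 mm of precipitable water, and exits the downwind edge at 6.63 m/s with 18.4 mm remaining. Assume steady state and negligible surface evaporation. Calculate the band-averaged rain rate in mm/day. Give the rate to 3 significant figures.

Column moisture flux per unit crosswind length is F = V × PW.
Inflow: F_in = 9.75 × 50.1 = 488.475 mm·m/s
Outflow: F_out = 6.63 × 18.4 = 121.992 mm·m/s
Steady-state rate R = (F_in − F_out)/L = (488.475 − 121.992) / 293000 m = 1.251e-03 mm/s.
R = 1.251e-03 × 3600 × 24 = 108 mm/day.

R ≈ 108 mm/day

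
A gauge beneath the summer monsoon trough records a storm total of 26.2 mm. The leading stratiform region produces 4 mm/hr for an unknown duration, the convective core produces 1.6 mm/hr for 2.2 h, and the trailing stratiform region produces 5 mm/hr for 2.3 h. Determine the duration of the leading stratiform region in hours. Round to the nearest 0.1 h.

Known phases: 1.6 × 2.2 + 5 × 2.3 = 3.52 + 11.5 = 15.02 mm.
Remaining depth = 26.2 − 15.02 = 11.18 mm.
Duration = 11.18 / 4 = 2.8 h.

duration ≈ 2.8 h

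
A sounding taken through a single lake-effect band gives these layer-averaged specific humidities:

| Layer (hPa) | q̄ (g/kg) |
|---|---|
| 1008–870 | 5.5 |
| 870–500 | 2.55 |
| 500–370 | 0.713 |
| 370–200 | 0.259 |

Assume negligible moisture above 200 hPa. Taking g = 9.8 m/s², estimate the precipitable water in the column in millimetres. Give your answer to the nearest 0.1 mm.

Precipitable water is the column-integrated vapour mass per unit area: PW = (1/g) Σ q̄ Δp, with q in kg/kg and Δp in Pa (1 kg/m² of water = 1 mm).
Layer 1008–870 hPa: Δp = 138 hPa = 13800 Pa, q̄ = 0.0055 kg/kg → 0.0055 × 13800 / 9.8 = 7.74 mm
Layer 870–500 hPa: Δp = 370 hPa = 37000 Pa, q̄ = 0.00255 kg/kg → 0.00255 × 37000 / 9.8 = 9.63 mm
Layer 500–370 hPa: Δp = 130 hPa = 13000 Pa, q̄ = 0.000713 kg/kg → 0.000713 × 13000 / 9.8 = 0.95 mm
Layer 370–200 hPa: Δp = 170 hPa = 17000 Pa, q̄ = 0.000259 kg/kg → 0.000259 × 17000 / 9.8 = 0.45 mm
PW = 7.74 + 9.63 + 0.95 + 0.45 = 18.77 ≈ 18.8 mm.

PW ≈ 18.8 mm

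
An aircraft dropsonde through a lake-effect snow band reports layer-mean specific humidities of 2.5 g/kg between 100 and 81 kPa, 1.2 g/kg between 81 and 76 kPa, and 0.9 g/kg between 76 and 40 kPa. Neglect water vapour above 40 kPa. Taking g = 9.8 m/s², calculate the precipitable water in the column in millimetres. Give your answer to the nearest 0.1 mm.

PW ≈ 8.8 mm

Precipitable water is the column-integrated vapour mass per unit area: PW = (1/g) Σ q̄ Δp, with q in kg/kg and Δp in Pa (1 kg/m² of water = 1 mm).
Layer 100–81 kPa: Δp = 190 hPa = 19000 Pa, q̄ = 0.0025 kg/kg → 0.0025 × 19000 / 9.8 = 4.85 mm
Layer 81–76 kPa: Δp = 50 hPa = 5000 Pa, q̄ = 0.0012 kg/kg → 0.0012 × 5000 / 9.8 = 0.61 mm
Layer 76–40 kPa: Δp = 360 hPa = 36000 Pa, q̄ = 0.0009 kg/kg → 0.0009 × 36000 / 9.8 = 3.31 mm
PW = 4.85 + 0.61 + 3.31 = 8.77 ≈ 8.8 mm.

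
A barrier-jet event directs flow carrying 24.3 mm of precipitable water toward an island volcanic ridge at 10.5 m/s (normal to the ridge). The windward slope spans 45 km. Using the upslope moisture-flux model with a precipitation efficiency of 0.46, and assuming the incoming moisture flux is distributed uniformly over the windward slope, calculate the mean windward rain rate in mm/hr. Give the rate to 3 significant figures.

Incoming column moisture flux per unit ridge length: F = V × PW = 10.5 × 24.3 = 255.15 mm·m/s.
Spread over the 45 km slope with efficiency ε = 0.46: R = ε·F/W = 0.46 × 255.15 / 45000 m = 2.608e-03 mm/s.
R = 2.608e-03 × 3600 = 9.39 mm/hr.

R ≈ 9.39 mm/hr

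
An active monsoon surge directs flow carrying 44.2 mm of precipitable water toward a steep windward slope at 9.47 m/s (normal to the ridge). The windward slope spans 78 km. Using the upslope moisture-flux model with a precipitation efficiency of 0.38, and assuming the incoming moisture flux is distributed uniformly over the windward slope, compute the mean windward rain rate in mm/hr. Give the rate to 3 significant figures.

Incoming column moisture flux per unit ridge length: F = V × PW = 9.47 × 44.2 = 418.574 mm·m/s.
Spread over the 78 km slope with efficiency ε = 0.38: R = ε·F/W = 0.38 × 418.574 / 78000 m = 2.039e-03 mm/s.
R = 2.039e-03 × 3600 = 7.34 mm/hr.

R ≈ 7.34 mm/hr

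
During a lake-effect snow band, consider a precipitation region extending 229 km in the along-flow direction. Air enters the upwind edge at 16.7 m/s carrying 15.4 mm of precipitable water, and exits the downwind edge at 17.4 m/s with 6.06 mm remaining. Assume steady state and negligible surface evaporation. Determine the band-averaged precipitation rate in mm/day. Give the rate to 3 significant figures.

Column moisture flux per unit crosswind length is F = V × PW.
Inflow: F_in = 16.7 × 15.4 = 257.18 mm·m/s
Outflow: F_out = 17.4 × 6.06 = 105.444 mm·m/s
Steady-state rate R = (F_in − F_out)/L = (257.18 − 105.444) / 229000 m = 6.626e-04 mm/s.
R = 6.626e-04 × 3600 × 24 = 57.2 mm/day.

R ≈ 57.2 mm/day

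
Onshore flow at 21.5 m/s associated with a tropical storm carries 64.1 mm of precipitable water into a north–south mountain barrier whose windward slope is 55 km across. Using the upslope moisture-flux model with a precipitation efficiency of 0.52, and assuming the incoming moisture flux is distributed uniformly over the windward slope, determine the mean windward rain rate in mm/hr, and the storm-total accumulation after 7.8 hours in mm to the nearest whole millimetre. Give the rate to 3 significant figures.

Incoming column moisture flux per unit ridge length: F = V × PW = 21.5 × 64.1 = 1378.15 mm·m/s.
Spread over the 55 km slope with efficiency ε = 0.52: R = ε·F/W = 0.52 × 1378.15 / 55000 m = 1.303e-02 mm/s.
R = 1.303e-02 × 3600 = 46.9 mm/hr.
Over 7.8 h: total = 46.9 × 7.8 = 365.82 ≈ 366 mm.

R ≈ 46.9 mm/hr; total ≈ 366 mm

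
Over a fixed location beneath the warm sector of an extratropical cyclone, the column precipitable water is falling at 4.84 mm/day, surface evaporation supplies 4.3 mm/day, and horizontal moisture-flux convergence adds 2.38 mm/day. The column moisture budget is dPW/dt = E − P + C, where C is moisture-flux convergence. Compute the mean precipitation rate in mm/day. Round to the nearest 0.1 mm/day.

P ≈ 11.5 mm/day

dPW/dt = -4.84 mm/day.
P = E + C − dPW/dt = 4.3 + (2.38) − (-4.84) = 11.5 mm/day.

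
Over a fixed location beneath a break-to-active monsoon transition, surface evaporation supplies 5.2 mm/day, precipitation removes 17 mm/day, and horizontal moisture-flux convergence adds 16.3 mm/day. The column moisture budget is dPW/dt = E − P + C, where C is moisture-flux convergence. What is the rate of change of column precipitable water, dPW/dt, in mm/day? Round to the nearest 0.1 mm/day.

dPW/dt ≈ 4.5 mm/day

dPW/dt = E − P + C = 5.2 − 17 + (16.3) = 4.5 mm/day.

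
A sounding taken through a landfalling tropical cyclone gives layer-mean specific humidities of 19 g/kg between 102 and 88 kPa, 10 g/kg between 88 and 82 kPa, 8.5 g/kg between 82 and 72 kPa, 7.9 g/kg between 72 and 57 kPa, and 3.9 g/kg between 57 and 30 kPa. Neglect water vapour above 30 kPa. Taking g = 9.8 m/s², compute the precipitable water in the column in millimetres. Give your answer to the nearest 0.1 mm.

PW ≈ 64.8 mm

Precipitable water is the column-integrated vapour mass per unit area: PW = (1/g) Σ q̄ Δp, with q in kg/kg and Δp in Pa (1 kg/m² of water = 1 mm).
Layer 102–88 kPa: Δp = 140 hPa = 14000 Pa, q̄ = 0.019 kg/kg → 0.019 × 14000 / 9.8 = 27.14 mm
Layer 88–82 kPa: Δp = 60 hPa = 6000 Pa, q̄ = 0.01 kg/kg → 0.01 × 6000 / 9.8 = 6.12 mm
Layer 82–72 kPa: Δp = 100 hPa = 10000 Pa, q̄ = 0.0085 kg/kg → 0.0085 × 10000 / 9.8 = 8.67 mm
Layer 72–57 kPa: Δp = 150 hPa = 15000 Pa, q̄ = 0.0079 kg/kg → 0.0079 × 15000 / 9.8 = 12.09 mm
Layer 57–30 kPa: Δp = 270 hPa = 27000 Pa, q̄ = 0.0039 kg/kg → 0.0039 × 27000 / 9.8 = 10.74 mm
PW = 27.14 + 6.12 + 8.67 + 12.09 + 10.74 = 64.76 ≈ 64.8 mm.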